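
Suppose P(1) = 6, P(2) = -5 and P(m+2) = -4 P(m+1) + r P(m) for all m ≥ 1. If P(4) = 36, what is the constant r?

P(3) = 20 + 6r
P(4) = -80 - 29r
So -80 - 29r = 36, giving r = -4.

-4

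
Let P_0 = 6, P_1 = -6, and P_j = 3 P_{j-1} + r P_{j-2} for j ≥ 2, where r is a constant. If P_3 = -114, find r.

-5

P_2 = -18 + 6r
P_3 = -54 + 12r
So -54 + 12r = -114, giving r = -5.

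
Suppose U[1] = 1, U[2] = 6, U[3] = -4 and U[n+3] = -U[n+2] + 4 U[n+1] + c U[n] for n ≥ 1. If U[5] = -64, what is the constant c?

-4

U[4] = 28 + c
U[5] = -44 + 5c
So -44 + 5c = -64, giving c = -4.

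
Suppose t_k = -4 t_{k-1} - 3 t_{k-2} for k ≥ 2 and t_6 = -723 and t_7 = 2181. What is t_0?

Rearranging, t_{k-2} = (t_k + 4 t_{k-1}) / -3.
t_5 = (2181 + 4·(-723)) / -3 = -711/-3 = 237
t_4 = (-723 + 4·237) / -3 = 225/-3 = -75
t_3 = (237 + 4·(-75)) / -3 = -63/-3 = 21
t_2 = (-75 + 4·21) / -3 = 9/-3 = -3
t_1 = (21 + 4·(-3)) / -3 = 9/-3 = -3
t_0 = (-3 + 4·(-3)) / -3 = -15/-3 = 5

5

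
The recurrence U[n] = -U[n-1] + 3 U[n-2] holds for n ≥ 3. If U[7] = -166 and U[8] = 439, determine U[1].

2

Rearranging, U[n-2] = (U[n] + U[n-1]) / 3.
U[6] = (439 + (-166)) / 3 = 273/3 = 91
U[5] = (-166 + 91) / 3 = -75/3 = -25
U[4] = (91 + (-25)) / 3 = 66/3 = 22
U[3] = (-25 + 22) / 3 = -3/3 = -1
U[2] = (22 + (-1)) / 3 = 21/3 = 7
U[1] = (-1 + 7) / 3 = 6/3 = 2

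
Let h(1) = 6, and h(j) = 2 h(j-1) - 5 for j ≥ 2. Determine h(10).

517

h(2) = 2·6 - 5 = 7
h(3) = 2·7 - 5 = 9
h(4) = 2·9 - 5 = 13
h(5) = 2·13 - 5 = 21
h(6) = 2·21 - 5 = 37
h(7) = 2·37 - 5 = 69
h(8) = 2·69 - 5 = 133
h(9) = 2·133 - 5 = 261
h(10) = 2·261 - 5 = 517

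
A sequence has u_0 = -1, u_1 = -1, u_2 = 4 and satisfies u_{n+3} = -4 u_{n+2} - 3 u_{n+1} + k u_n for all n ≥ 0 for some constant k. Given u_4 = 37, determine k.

u_3 = -13 - k
u_4 = 40 + 3k
So 40 + 3k = 37, giving k = -1.

-1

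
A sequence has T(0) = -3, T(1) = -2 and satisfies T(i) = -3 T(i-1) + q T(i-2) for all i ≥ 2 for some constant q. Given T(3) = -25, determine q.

-1

T(2) = 6 - 3q
T(3) = -18 + 7q
So -18 + 7q = -25, giving q = -1.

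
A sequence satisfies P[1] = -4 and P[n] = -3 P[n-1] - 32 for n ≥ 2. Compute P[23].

The fixed point is -32/(1 + 3) = -8, so P[n] + 8 = -3(P[n-1] + 8).
Hence P[n] = 4·(-3)^{n-1} - 8.
P[23] = 4·(-3)^{22} - 8 = 4·31381059609 - 8 = 125524238428.

125524238428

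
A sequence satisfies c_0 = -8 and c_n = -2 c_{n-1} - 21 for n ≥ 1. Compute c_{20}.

The fixed point is -21/(1 + 2) = -7, so c_n + 7 = -2(c_{n-1} + 7).
Hence c_n = -1·(-2)^n - 7.
c_{20} = -1·(-2)^{20} - 7 = -1·1048576 - 7 = -1048583.

-1048583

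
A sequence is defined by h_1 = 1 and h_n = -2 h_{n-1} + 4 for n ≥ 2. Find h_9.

h_2 = -2·1 + 4 = 2
h_3 = -2·2 + 4 = 0
h_4 = -2·0 + 4 = 4
h_5 = -2·4 + 4 = -4
h_6 = -2·(-4) + 4 = 12
h_7 = -2·12 + 4 = -20
h_8 = -2·(-20) + 4 = 44
h_9 = -2·44 + 4 = -84

-84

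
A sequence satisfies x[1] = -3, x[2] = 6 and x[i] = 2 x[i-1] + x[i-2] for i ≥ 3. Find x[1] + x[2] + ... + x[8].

x[3] = 2(6) + (-3) = 9
x[4] = 2(9) + 6 = 24
x[5] = 2(24) + 9 = 57
x[6] = 2(57) + 24 = 138
x[7] = 2(138) + 57 = 333
x[8] = 2(333) + 138 = 804
Sum = (-3) + 6 + 9 + 24 + 57 + 138 + 333 + 804 = 1368

1368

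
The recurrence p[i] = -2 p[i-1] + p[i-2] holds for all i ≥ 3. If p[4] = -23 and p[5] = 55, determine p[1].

Rearranging, p[i-2] = p[i] + 2 p[i-1].
p[3] = 55 + 2*(-23) = 9
p[2] = -23 + 2*9 = -5
p[1] = 9 + 2*(-5) = -1

-1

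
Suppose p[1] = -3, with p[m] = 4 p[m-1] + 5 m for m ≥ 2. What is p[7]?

3627

p[2] = 4*(-3) + 10 = -2
p[3] = 4*(-2) + 15 = 7
p[4] = 4*7 + 20 = 48
p[5] = 4*48 + 25 = 217
p[6] = 4*217 + 30 = 898
p[7] = 4*898 + 35 = 3627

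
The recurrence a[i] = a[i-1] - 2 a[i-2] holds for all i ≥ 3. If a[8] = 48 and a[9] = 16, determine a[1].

-2

Rearranging, a[i-2] = (a[i] - a[i-1]) / -2.
a[7] = (16 - 48) / -2 = -32/-2 = 16
a[6] = (48 - 16) / -2 = 32/-2 = -16
a[5] = (16 - (-16)) / -2 = 32/-2 = -16
a[4] = (-16 - (-16)) / -2 = 0/-2 = 0
a[3] = (-16 - 0) / -2 = -16/-2 = 8
a[2] = (0 - 8) / -2 = -8/-2 = 4
a[1] = (8 - 4) / -2 = 4/-2 = -2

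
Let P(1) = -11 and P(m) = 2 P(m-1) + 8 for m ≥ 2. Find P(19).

The fixed point is 8/(1 - 2) = -8, so P(m) + 8 = 2(P(m-1) + 8).
Hence P(m) = -3·2^{m-1} - 8.
P(19) = -3·2^{18} - 8 = -3·262144 - 8 = -786440.

-786440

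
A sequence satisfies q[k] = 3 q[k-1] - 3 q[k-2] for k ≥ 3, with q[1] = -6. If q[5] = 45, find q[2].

-7

Let q[2] = z.
q[3] = 18 + 3z
q[4] = 54 + 6z
q[5] = 108 + 9z
So 108 + 9z = 45, giving z = -7.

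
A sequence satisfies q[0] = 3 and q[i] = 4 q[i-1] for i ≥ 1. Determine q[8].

q[1] = 4(3) = 12
q[2] = 4(12) = 48
q[3] = 4(48) = 192
q[4] = 4(192) = 768
q[5] = 4(768) = 3072
q[6] = 4(3072) = 12288
q[7] = 4(12288) = 49152
q[8] = 4(49152) = 196608

196608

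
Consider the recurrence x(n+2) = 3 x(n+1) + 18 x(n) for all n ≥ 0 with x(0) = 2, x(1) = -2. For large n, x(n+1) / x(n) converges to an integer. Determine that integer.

6

The characteristic equation is r^2 - 3r - 18 = 0, which factors as (r - 6)(r + 3) = 0.
So the roots are 6 and -3. Since |6| > |-3| and the coefficient of 6^n is non-zero, the ratio tends to 6.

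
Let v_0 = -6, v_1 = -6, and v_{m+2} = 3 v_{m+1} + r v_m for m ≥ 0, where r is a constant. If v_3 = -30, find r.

-1

v_2 = -18 - 6r
v_3 = -54 - 24r
So -54 - 24r = -30, giving r = -1.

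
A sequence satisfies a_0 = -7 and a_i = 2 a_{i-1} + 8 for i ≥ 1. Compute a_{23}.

The fixed point is 8/(1 - 2) = -8, so a_i + 8 = 2(a_{i-1} + 8).
Hence a_i = 1·2^i - 8.
a_{23} = 1·2^{23} - 8 = 1·8388608 - 8 = 8388600.

8388600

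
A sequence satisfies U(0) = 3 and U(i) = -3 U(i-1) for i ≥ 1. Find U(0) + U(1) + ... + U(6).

U(1) = -3(3) = -9
U(2) = -3(-9) = 27
U(3) = -3(27) = -81
U(4) = -3(-81) = 243
U(5) = -3(243) = -729
U(6) = -3(-729) = 2187
Sum = 3 + (-9) + 27 + (-81) + 243 + (-729) + 2187 = 1641

1641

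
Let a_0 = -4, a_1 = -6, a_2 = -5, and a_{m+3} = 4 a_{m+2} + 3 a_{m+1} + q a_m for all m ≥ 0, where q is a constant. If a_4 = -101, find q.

a_3 = -38 - 4q
a_4 = -167 - 22q
So -167 - 22q = -101, giving q = -3.

-3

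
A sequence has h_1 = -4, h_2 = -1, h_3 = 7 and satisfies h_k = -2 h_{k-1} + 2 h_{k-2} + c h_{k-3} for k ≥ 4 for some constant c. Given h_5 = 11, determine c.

h_4 = -16 - 4c
h_5 = 46 + 7c
So 46 + 7c = 11, giving c = -5.

-5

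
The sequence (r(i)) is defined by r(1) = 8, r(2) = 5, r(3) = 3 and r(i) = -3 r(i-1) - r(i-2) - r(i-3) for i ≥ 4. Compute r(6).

r(4) = -3·3 - 5 - 8 = -22
r(5) = -3·(-22) - 3 - 5 = 58
r(6) = -3·58 - (-22) - 3 = -155

-155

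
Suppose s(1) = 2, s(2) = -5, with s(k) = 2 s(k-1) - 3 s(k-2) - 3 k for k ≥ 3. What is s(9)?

-214

s(3) = 2·(-5) - 3·2 - 9 = -25
s(4) = 2·(-25) - 3·(-5) - 12 = -47
s(5) = 2·(-47) - 3·(-25) - 15 = -34
s(6) = 2·(-34) - 3·(-47) - 18 = 55
s(7) = 2·55 - 3·(-34) - 21 = 191
s(8) = 2·191 - 3·55 - 24 = 193
s(9) = 2·193 - 3·191 - 27 = -214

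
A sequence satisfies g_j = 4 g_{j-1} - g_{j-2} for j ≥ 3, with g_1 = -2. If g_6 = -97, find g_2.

Let g_2 = w.
g_3 = 2 + 4w
g_4 = 8 + 15w
g_5 = 30 + 56w
g_6 = 112 + 209w
So 112 + 209w = -97, giving w = -1.

-1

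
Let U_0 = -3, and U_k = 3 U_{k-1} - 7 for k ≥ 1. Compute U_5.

U_1 = 3·(-3) - 7 = -16
U_2 = 3·(-16) - 7 = -55
U_3 = 3·(-55) - 7 = -172
U_4 = 3·(-172) - 7 = -523
U_5 = 3·(-523) - 7 = -1576

-1576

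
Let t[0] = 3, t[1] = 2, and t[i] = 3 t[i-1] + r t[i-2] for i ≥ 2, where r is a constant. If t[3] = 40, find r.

t[2] = 6 + 3r
t[3] = 18 + 11r
So 18 + 11r = 40, giving r = 2.

2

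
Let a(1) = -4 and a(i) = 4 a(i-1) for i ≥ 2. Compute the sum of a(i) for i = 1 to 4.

-340

a(2) = 4·(-4) = -16
a(3) = 4·(-16) = -64
a(4) = 4·(-64) = -256
Sum = (-4) + (-16) + (-64) + (-256) = -340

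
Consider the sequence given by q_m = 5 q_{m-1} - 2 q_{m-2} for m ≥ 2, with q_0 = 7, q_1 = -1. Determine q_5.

q_2 = 5*(-1) - 2*7 = -19
q_3 = 5*(-19) - 2*(-1) = -93
q_4 = 5*(-93) - 2*(-19) = -427
q_5 = 5*(-427) - 2*(-93) = -1949

-1949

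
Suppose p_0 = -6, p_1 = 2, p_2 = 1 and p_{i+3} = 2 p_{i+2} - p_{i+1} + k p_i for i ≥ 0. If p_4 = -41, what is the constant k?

4

p_3 = -6k
p_4 = -1 - 10k
So -1 - 10k = -41, giving k = 4.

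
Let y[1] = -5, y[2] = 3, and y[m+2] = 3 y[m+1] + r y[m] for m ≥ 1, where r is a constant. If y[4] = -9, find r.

3

y[3] = 9 - 5r
y[4] = 27 - 12r
So 27 - 12r = -9, giving r = 3.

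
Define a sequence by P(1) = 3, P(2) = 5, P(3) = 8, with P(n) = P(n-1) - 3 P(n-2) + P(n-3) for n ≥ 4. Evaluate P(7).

62

P(4) = 8 - 3(5) + 3 = -4
P(5) = (-4) - 3(8) + 5 = -23
P(6) = (-23) - 3(-4) + 8 = -3
P(7) = (-3) - 3(-23) + (-4) = 62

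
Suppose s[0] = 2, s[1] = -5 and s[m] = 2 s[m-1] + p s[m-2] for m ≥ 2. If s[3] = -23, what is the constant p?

3

s[2] = -10 + 2p
s[3] = -20 - p
So -20 - p = -23, giving p = 3.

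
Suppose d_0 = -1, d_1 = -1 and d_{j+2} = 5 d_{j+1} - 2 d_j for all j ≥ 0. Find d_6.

d_2 = 5(-1) - 2(-1) = -3
d_3 = 5(-3) - 2(-1) = -13
d_4 = 5(-13) - 2(-3) = -59
d_5 = 5(-59) - 2(-13) = -269
d_6 = 5(-269) - 2(-59) = -1227

-1227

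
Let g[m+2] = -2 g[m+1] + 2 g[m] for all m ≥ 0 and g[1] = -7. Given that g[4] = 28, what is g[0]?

-7

Let g[0] = y.
g[2] = 14 + 2y
g[3] = -42 - 4y
g[4] = 112 + 12y
So 112 + 12y = 28, giving y = -7.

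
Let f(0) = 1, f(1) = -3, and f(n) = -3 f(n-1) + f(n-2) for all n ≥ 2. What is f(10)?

141481

f(2) = -3(-3) + 1 = 10
f(3) = -3(10) + (-3) = -33
f(4) = -3(-33) + 10 = 109
f(5) = -3(109) + (-33) = -360
f(6) = -3(-360) + 109 = 1189
f(7) = -3(1189) + (-360) = -3927
f(8) = -3(-3927) + 1189 = 12970
f(9) = -3(12970) + (-3927) = -42837
f(10) = -3(-42837) + 12970 = 141481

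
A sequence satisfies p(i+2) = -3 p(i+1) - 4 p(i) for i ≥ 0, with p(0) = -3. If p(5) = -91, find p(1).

Let p(1) = y.
p(2) = 12 - 3y
p(3) = -36 + 5y
p(4) = 60 - 3y
p(5) = -36 - 11y
So -36 - 11y = -91, giving y = 5.

5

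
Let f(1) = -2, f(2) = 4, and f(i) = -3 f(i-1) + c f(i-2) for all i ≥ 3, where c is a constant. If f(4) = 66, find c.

3

f(3) = -12 - 2c
f(4) = 36 + 10c
So 36 + 10c = 66, giving c = 3.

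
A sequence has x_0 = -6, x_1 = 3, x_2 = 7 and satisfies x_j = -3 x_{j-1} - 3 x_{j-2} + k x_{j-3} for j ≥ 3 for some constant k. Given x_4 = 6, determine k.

x_3 = -30 - 6k
x_4 = 69 + 21k
So 69 + 21k = 6, giving k = -3.

-3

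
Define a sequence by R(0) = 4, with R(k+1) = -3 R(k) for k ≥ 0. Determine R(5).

R(1) = -3*4 = -12
R(2) = -3*(-12) = 36
R(3) = -3*36 = -108
R(4) = -3*(-108) = 324
R(5) = -3*324 = -972

-972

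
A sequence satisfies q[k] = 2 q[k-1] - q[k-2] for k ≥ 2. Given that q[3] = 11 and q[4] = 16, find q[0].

-4

Rearranging, q[k-2] = -(q[k] - 2 q[k-1]).
q[2] = -(16 - 2·11) = 6
q[1] = -(11 - 2·6) = 1
q[0] = -(6 - 2·1) = -4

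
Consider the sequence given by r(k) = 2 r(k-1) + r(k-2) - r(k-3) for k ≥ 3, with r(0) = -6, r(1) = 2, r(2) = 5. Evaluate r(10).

5192

r(3) = 2(5) + 2 - (-6) = 18
r(4) = 2(18) + 5 - 2 = 39
r(5) = 2(39) + 18 - 5 = 91
r(6) = 2(91) + 39 - 18 = 203
r(7) = 2(203) + 91 - 39 = 458
r(8) = 2(458) + 203 - 91 = 1028
r(9) = 2(1028) + 458 - 203 = 2311
r(10) = 2(2311) + 1028 - 458 = 5192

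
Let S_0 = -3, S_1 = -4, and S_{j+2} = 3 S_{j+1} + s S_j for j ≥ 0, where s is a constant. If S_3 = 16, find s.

S_2 = -12 - 3s
S_3 = -36 - 13s
So -36 - 13s = 16, giving s = -4.

-4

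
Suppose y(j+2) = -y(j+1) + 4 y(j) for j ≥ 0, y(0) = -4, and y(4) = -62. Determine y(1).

-2

Let y(1) = z.
y(2) = -16 - z
y(3) = 16 + 5z
y(4) = -80 - 9z
So -80 - 9z = -62, giving z = -2.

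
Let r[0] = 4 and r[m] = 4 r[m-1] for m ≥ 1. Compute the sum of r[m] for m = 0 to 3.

r[1] = 4(4) = 16
r[2] = 4(16) = 64
r[3] = 4(64) = 256
Sum = 4 + 16 + 64 + 256 = 340

340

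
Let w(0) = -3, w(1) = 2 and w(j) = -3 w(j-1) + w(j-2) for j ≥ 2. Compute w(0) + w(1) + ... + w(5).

240

w(2) = -3*2 + (-3) = -9
w(3) = -3*(-9) + 2 = 29
w(4) = -3*29 + (-9) = -96
w(5) = -3*(-96) + 29 = 317
Sum = (-3) + 2 + (-9) + 29 + (-96) + 317 = 240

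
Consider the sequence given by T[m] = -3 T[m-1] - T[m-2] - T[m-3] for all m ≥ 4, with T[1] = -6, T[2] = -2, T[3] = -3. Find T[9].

T[4] = -3*(-3) - (-2) - (-6) = 17
T[5] = -3*17 - (-3) - (-2) = -46
T[6] = -3*(-46) - 17 - (-3) = 124
T[7] = -3*124 - (-46) - 17 = -343
T[8] = -3*(-343) - 124 - (-46) = 951
T[9] = -3*951 - (-343) - 124 = -2634

-2634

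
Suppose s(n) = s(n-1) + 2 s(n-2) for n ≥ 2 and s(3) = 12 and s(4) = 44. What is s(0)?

Rearranging, s(n-2) = (s(n) - s(n-1)) / 2.
s(2) = (44 - 12) / 2 = 32/2 = 16
s(1) = (12 - 16) / 2 = -4/2 = -2
s(0) = (16 - (-2)) / 2 = 18/2 = 9

9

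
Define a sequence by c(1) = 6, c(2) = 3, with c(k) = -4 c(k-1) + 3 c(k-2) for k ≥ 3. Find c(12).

c(3) = -4(3) + 3(6) = 6
c(4) = -4(6) + 3(3) = -15
c(5) = -4(-15) + 3(6) = 78
c(6) = -4(78) + 3(-15) = -357
c(7) = -4(-357) + 3(78) = 1662
c(8) = -4(1662) + 3(-357) = -7719
c(9) = -4(-7719) + 3(1662) = 35862
c(10) = -4(35862) + 3(-7719) = -166605
c(11) = -4(-166605) + 3(35862) = 774006
c(12) = -4(774006) + 3(-166605) = -3595839

-3595839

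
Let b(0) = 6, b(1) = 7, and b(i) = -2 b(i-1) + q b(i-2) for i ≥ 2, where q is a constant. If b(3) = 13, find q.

b(2) = -14 + 6q
b(3) = 28 - 5q
So 28 - 5q = 13, giving q = 3.

3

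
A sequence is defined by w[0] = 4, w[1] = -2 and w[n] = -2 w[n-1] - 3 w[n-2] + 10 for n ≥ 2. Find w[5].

14

w[2] = -2(-2) - 3(4) + 10 = 2
w[3] = -2(2) - 3(-2) + 10 = 12
w[4] = -2(12) - 3(2) + 10 = -20
w[5] = -2(-20) - 3(12) + 10 = 14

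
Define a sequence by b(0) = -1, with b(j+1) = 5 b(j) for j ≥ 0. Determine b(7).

-78125

b(1) = 5*(-1) = -5
b(2) = 5*(-5) = -25
b(3) = 5*(-25) = -125
b(4) = 5*(-125) = -625
b(5) = 5*(-625) = -3125
b(6) = 5*(-3125) = -15625
b(7) = 5*(-15625) = -78125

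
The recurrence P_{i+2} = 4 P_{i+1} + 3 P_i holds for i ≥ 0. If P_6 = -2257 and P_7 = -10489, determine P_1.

-7

Rearranging, P_{i-2} = (P_i - 4 P_{i-1}) / 3.
P_5 = (-10489 - 4(-2257)) / 3 = -1461/3 = -487
P_4 = (-2257 - 4(-487)) / 3 = -309/3 = -103
P_3 = (-487 - 4(-103)) / 3 = -75/3 = -25
P_2 = (-103 - 4(-25)) / 3 = -3/3 = -1
P_1 = (-25 - 4(-1)) / 3 = -21/3 = -7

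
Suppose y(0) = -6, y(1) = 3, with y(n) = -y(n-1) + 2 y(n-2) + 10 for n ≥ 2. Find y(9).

993

y(2) = -3 + 2*(-6) + 10 = -5
y(3) = -(-5) + 2*3 + 10 = 21
y(4) = -21 + 2*(-5) + 10 = -21
y(5) = -(-21) + 2*21 + 10 = 73
y(6) = -73 + 2*(-21) + 10 = -105
y(7) = -(-105) + 2*73 + 10 = 261
y(8) = -261 + 2*(-105) + 10 = -461
y(9) = -(-461) + 2*261 + 10 = 993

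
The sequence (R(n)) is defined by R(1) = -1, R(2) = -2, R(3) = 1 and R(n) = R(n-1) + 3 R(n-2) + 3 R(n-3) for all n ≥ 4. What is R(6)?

-32

R(4) = 1 + 3(-2) + 3(-1) = -8
R(5) = (-8) + 3(1) + 3(-2) = -11
R(6) = (-11) + 3(-8) + 3(1) = -32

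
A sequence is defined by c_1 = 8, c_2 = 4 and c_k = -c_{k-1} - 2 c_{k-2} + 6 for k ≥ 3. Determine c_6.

-40

c_3 = -4 - 2·8 + 6 = -14
c_4 = -(-14) - 2·4 + 6 = 12
c_5 = -12 - 2·(-14) + 6 = 22
c_6 = -22 - 2·12 + 6 = -40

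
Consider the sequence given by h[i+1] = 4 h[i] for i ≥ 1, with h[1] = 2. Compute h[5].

512

h[2] = 4*2 = 8
h[3] = 4*8 = 32
h[4] = 4*32 = 128
h[5] = 4*128 = 512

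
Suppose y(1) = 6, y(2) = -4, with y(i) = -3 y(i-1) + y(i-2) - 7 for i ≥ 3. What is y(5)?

y(3) = -3(-4) + 6 - 7 = 11
y(4) = -3(11) + (-4) - 7 = -44
y(5) = -3(-44) + 11 - 7 = 136

136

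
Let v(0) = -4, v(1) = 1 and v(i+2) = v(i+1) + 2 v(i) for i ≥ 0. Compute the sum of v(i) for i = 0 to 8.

-514

v(2) = 1 + 2·(-4) = -7
v(3) = (-7) + 2·1 = -5
v(4) = (-5) + 2·(-7) = -19
v(5) = (-19) + 2·(-5) = -29
v(6) = (-29) + 2·(-19) = -67
v(7) = (-67) + 2·(-29) = -125
v(8) = (-125) + 2·(-67) = -259
Sum = (-4) + 1 + (-7) + (-5) + (-19) + (-29) + (-67) + (-125) + (-259) = -514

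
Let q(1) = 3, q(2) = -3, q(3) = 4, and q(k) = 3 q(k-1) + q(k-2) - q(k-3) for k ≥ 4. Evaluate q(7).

q(4) = 3(4) + (-3) - 3 = 6
q(5) = 3(6) + 4 - (-3) = 25
q(6) = 3(25) + 6 - 4 = 77
q(7) = 3(77) + 25 - 6 = 250

250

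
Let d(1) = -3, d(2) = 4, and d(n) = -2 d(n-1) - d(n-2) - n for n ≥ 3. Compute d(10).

d(3) = -2(4) - (-3) - 3 = -8
d(4) = -2(-8) - 4 - 4 = 8
d(5) = -2(8) - (-8) - 5 = -13
d(6) = -2(-13) - 8 - 6 = 12
d(7) = -2(12) - (-13) - 7 = -18
d(8) = -2(-18) - 12 - 8 = 16
d(9) = -2(16) - (-18) - 9 = -23
d(10) = -2(-23) - 16 - 10 = 20

20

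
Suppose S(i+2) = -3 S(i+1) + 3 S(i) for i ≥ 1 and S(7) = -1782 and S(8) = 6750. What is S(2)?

-2

Rearranging, S(i-2) = (S(i) + 3 S(i-1)) / 3.
S(6) = (6750 + 3*(-1782)) / 3 = 1404/3 = 468
S(5) = (-1782 + 3*468) / 3 = -378/3 = -126
S(4) = (468 + 3*(-126)) / 3 = 90/3 = 30
S(3) = (-126 + 3*30) / 3 = -36/3 = -12
S(2) = (30 + 3*(-12)) / 3 = -6/3 = -2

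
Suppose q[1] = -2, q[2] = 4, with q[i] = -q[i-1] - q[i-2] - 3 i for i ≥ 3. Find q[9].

q[3] = -4 - (-2) - 9 = -11
q[4] = -(-11) - 4 - 12 = -5
q[5] = -(-5) - (-11) - 15 = 1
q[6] = -1 - (-5) - 18 = -14
q[7] = -(-14) - 1 - 21 = -8
q[8] = -(-8) - (-14) - 24 = -2
q[9] = -(-2) - (-8) - 27 = -17

-17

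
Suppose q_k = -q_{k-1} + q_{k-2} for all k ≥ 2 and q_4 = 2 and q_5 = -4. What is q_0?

-2

Rearranging, q_{k-2} = q_k + q_{k-1}.
q_3 = -4 + 2 = -2
q_2 = 2 + (-2) = 0
q_1 = -2 + 0 = -2
q_0 = 0 + (-2) = -2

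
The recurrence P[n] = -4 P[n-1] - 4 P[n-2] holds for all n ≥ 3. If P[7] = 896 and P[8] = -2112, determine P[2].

Rearranging, P[n-2] = (P[n] + 4 P[n-1]) / -4.
P[6] = (-2112 + 4·896) / -4 = 1472/-4 = -368
P[5] = (896 + 4·(-368)) / -4 = -576/-4 = 144
P[4] = (-368 + 4·144) / -4 = 208/-4 = -52
P[3] = (144 + 4·(-52)) / -4 = -64/-4 = 16
P[2] = (-52 + 4·16) / -4 = 12/-4 = -3

-3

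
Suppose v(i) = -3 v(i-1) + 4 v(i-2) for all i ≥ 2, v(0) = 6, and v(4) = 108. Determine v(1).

4

Let v(1) = z.
v(2) = 24 - 3z
v(3) = -72 + 13z
v(4) = 312 - 51z
So 312 - 51z = 108, giving z = 4.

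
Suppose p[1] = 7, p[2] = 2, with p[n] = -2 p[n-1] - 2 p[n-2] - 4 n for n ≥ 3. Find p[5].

-40

p[3] = -2(2) - 2(7) - 12 = -30
p[4] = -2(-30) - 2(2) - 16 = 40
p[5] = -2(40) - 2(-30) - 20 = -40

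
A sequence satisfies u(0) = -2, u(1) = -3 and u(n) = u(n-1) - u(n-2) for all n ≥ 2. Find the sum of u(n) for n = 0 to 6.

-2

u(2) = (-3) - (-2) = -1
u(3) = (-1) - (-3) = 2
u(4) = 2 - (-1) = 3
u(5) = 3 - 2 = 1
u(6) = 1 - 3 = -2
Sum = (-2) + (-3) + (-1) + 2 + 3 + 1 + (-2) = -2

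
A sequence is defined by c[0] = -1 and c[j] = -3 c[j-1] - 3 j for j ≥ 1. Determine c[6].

c[1] = -3*(-1) - 3 = 0
c[2] = -3*0 - 6 = -6
c[3] = -3*(-6) - 9 = 9
c[4] = -3*9 - 12 = -39
c[5] = -3*(-39) - 15 = 102
c[6] = -3*102 - 18 = -324

-324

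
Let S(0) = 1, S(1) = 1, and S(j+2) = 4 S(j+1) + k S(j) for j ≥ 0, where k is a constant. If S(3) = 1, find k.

S(2) = 4 + k
S(3) = 16 + 5k
So 16 + 5k = 1, giving k = -3.

-3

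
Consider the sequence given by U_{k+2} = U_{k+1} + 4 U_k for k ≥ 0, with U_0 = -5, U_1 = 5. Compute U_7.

-395

U_2 = 5 + 4·(-5) = -15
U_3 = (-15) + 4·5 = 5
U_4 = 5 + 4·(-15) = -55
U_5 = (-55) + 4·5 = -35
U_6 = (-35) + 4·(-55) = -255
U_7 = (-255) + 4·(-35) = -395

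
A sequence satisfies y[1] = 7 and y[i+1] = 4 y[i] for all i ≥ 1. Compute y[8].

114688

y[2] = 4(7) = 28
y[3] = 4(28) = 112
y[4] = 4(112) = 448
y[5] = 4(448) = 1792
y[6] = 4(1792) = 7168
y[7] = 4(7168) = 28672
y[8] = 4(28672) = 114688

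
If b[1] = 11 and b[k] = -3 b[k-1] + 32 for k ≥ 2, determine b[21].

10460353211

The fixed point is 32/(1 + 3) = 8, so b[k] - 8 = -3(b[k-1] - 8).
Hence b[k] = 3·(-3)^{k-1} + 8.
b[21] = 3·(-3)^{20} + 8 = 3·3486784401 + 8 = 10460353211.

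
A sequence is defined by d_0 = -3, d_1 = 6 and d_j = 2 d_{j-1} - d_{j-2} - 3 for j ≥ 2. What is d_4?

15

d_2 = 2*6 - (-3) - 3 = 12
d_3 = 2*12 - 6 - 3 = 15
d_4 = 2*15 - 12 - 3 = 15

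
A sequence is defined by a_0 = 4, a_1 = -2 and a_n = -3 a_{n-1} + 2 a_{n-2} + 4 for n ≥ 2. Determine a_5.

a_2 = -3(-2) + 2(4) + 4 = 18
a_3 = -3(18) + 2(-2) + 4 = -54
a_4 = -3(-54) + 2(18) + 4 = 202
a_5 = -3(202) + 2(-54) + 4 = -710

-710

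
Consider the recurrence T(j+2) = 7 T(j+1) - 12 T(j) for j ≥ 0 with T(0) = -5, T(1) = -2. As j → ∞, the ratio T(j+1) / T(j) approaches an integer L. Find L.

The characteristic equation is r^2 - 7r + 12 = 0, which factors as (r - 4)(r - 3) = 0.
So the roots are 4 and 3. Since |4| > |3| and the coefficient of 4^j is non-zero, the ratio tends to 4.

4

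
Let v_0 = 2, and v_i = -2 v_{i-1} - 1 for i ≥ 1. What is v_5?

-75

v_1 = -2(2) - 1 = -5
v_2 = -2(-5) - 1 = 9
v_3 = -2(9) - 1 = -19
v_4 = -2(-19) - 1 = 37
v_5 = -2(37) - 1 = -75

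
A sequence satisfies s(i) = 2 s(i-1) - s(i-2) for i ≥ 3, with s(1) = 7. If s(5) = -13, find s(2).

Let s(2) = y.
s(3) = -7 + 2y
s(4) = -14 + 3y
s(5) = -21 + 4y
So -21 + 4y = -13, giving y = 2.

2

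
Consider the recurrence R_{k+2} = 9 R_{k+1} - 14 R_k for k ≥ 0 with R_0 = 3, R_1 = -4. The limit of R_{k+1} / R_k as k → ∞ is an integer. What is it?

7

The characteristic equation is r^2 - 9r + 14 = 0, which factors as (r - 7)(r - 2) = 0.
So the roots are 7 and 2. Since |7| > |2| and the coefficient of 7^k is non-zero, the ratio tends to 7.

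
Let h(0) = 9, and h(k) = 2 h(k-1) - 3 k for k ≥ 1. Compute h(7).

h(1) = 2(9) - 3 = 15
h(2) = 2(15) - 6 = 24
h(3) = 2(24) - 9 = 39
h(4) = 2(39) - 12 = 66
h(5) = 2(66) - 15 = 117
h(6) = 2(117) - 18 = 216
h(7) = 2(216) - 21 = 411

411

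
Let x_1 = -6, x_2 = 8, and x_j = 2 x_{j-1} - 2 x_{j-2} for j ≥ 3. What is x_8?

-160

x_3 = 2*8 - 2*(-6) = 28
x_4 = 2*28 - 2*8 = 40
x_5 = 2*40 - 2*28 = 24
x_6 = 2*24 - 2*40 = -32
x_7 = 2*(-32) - 2*24 = -112
x_8 = 2*(-112) - 2*(-32) = -160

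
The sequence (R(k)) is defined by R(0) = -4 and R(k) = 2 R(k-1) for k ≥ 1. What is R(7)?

-512

R(1) = 2*(-4) = -8
R(2) = 2*(-8) = -16
R(3) = 2*(-16) = -32
R(4) = 2*(-32) = -64
R(5) = 2*(-64) = -128
R(6) = 2*(-128) = -256
R(7) = 2*(-256) = -512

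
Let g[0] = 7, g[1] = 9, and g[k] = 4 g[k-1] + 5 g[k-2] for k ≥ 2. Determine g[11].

g[2] = 4(9) + 5(7) = 71
g[3] = 4(71) + 5(9) = 329
g[4] = 4(329) + 5(71) = 1671
g[5] = 4(1671) + 5(329) = 8329
g[6] = 4(8329) + 5(1671) = 41671
g[7] = 4(41671) + 5(8329) = 208329
g[8] = 4(208329) + 5(41671) = 1041671
g[9] = 4(1041671) + 5(208329) = 5208329
g[10] = 4(5208329) + 5(1041671) = 26041671
g[11] = 4(26041671) + 5(5208329) = 130208329

130208329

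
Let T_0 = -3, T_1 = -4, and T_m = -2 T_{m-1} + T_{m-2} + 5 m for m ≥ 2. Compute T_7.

-871

T_2 = -2*(-4) + (-3) + 10 = 15
T_3 = -2*15 + (-4) + 15 = -19
T_4 = -2*(-19) + 15 + 20 = 73
T_5 = -2*73 + (-19) + 25 = -140
T_6 = -2*(-140) + 73 + 30 = 383
T_7 = -2*383 + (-140) + 35 = -871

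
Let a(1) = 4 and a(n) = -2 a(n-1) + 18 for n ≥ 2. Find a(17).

-131066

The fixed point is 18/(1 + 2) = 6, so a(n) - 6 = -2(a(n-1) - 6).
Hence a(n) = -2·(-2)^{n-1} + 6.
a(17) = -2·(-2)^{16} + 6 = -2·65536 + 6 = -131066.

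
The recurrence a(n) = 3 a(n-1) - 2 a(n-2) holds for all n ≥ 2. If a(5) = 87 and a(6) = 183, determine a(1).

-3

Rearranging, a(n-2) = (a(n) - 3 a(n-1)) / -2.
a(4) = (183 - 3(87)) / -2 = -78/-2 = 39
a(3) = (87 - 3(39)) / -2 = -30/-2 = 15
a(2) = (39 - 3(15)) / -2 = -6/-2 = 3
a(1) = (15 - 3(3)) / -2 = 6/-2 = -3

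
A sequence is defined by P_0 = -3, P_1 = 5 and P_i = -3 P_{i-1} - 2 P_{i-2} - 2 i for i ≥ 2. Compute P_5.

97

P_2 = -3·5 - 2·(-3) - 4 = -13
P_3 = -3·(-13) - 2·5 - 6 = 23
P_4 = -3·23 - 2·(-13) - 8 = -51
P_5 = -3·(-51) - 2·23 - 10 = 97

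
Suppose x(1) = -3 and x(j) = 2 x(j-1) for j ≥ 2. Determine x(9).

-768

x(2) = 2(-3) = -6
x(3) = 2(-6) = -12
x(4) = 2(-12) = -24
x(5) = 2(-24) = -48
x(6) = 2(-48) = -96
x(7) = 2(-96) = -192
x(8) = 2(-192) = -384
x(9) = 2(-384) = -768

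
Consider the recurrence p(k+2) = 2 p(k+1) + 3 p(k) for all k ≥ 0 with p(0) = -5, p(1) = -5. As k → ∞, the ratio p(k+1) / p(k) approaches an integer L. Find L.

The characteristic equation is r^2 - 2r - 3 = 0, which factors as (r - 3)(r + 1) = 0.
So the roots are 3 and -1. Since |3| > |-1| and the coefficient of 3^k is non-zero, the ratio tends to 3.

3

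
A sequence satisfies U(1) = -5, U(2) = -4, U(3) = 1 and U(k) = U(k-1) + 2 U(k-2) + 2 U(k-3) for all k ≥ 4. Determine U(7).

-135

U(4) = 1 + 2·(-4) + 2·(-5) = -17
U(5) = (-17) + 2·1 + 2·(-4) = -23
U(6) = (-23) + 2·(-17) + 2·1 = -55
U(7) = (-55) + 2·(-23) + 2·(-17) = -135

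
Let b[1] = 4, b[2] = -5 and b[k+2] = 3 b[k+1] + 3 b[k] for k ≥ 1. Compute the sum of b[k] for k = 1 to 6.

-424

b[3] = 3*(-5) + 3*4 = -3
b[4] = 3*(-3) + 3*(-5) = -24
b[5] = 3*(-24) + 3*(-3) = -81
b[6] = 3*(-81) + 3*(-24) = -315
Sum = 4 + (-5) + (-3) + (-24) + (-81) + (-315) = -424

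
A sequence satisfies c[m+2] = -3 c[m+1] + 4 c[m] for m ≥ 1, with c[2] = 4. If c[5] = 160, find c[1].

Let c[1] = z.
c[3] = -12 + 4z
c[4] = 52 - 12z
c[5] = -204 + 52z
So -204 + 52z = 160, giving z = 7.

7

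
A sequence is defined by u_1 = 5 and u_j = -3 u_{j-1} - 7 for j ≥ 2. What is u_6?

u_2 = -3*5 - 7 = -22
u_3 = -3*(-22) - 7 = 59
u_4 = -3*59 - 7 = -184
u_5 = -3*(-184) - 7 = 545
u_6 = -3*545 - 7 = -1642

-1642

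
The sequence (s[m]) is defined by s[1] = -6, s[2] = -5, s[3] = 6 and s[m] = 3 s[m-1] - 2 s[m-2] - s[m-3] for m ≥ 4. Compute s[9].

s[4] = 3(6) - 2(-5) - (-6) = 34
s[5] = 3(34) - 2(6) - (-5) = 95
s[6] = 3(95) - 2(34) - 6 = 211
s[7] = 3(211) - 2(95) - 34 = 409
s[8] = 3(409) - 2(211) - 95 = 710
s[9] = 3(710) - 2(409) - 211 = 1101

1101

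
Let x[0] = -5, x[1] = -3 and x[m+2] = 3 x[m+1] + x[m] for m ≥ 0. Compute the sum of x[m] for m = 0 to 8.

x[2] = 3·(-3) + (-5) = -14
x[3] = 3·(-14) + (-3) = -45
x[4] = 3·(-45) + (-14) = -149
x[5] = 3·(-149) + (-45) = -492
x[6] = 3·(-492) + (-149) = -1625
x[7] = 3·(-1625) + (-492) = -5367
x[8] = 3·(-5367) + (-1625) = -17726
Sum = (-5) + (-3) + (-14) + (-45) + (-149) + (-492) + (-1625) + (-5367) + (-17726) = -25426

-25426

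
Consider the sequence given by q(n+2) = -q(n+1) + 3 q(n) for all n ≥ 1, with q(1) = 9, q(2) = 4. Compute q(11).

9080

q(3) = -4 + 3·9 = 23
q(4) = -23 + 3·4 = -11
q(5) = -(-11) + 3·23 = 80
q(6) = -80 + 3·(-11) = -113
q(7) = -(-113) + 3·80 = 353
q(8) = -353 + 3·(-113) = -692
q(9) = -(-692) + 3·353 = 1751
q(10) = -1751 + 3·(-692) = -3827
q(11) = -(-3827) + 3·1751 = 9080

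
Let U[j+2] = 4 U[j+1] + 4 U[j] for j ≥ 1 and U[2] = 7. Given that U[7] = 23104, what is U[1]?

4

Let U[1] = v.
U[3] = 28 + 4v
U[4] = 140 + 16v
U[5] = 672 + 80v
U[6] = 3248 + 384v
U[7] = 15680 + 1856v
So 15680 + 1856v = 23104, giving v = 4.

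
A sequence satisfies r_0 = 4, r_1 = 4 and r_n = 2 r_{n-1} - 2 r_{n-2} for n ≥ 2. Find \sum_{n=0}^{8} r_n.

r_2 = 2·4 - 2·4 = 0
r_3 = 2·0 - 2·4 = -8
r_4 = 2·(-8) - 2·0 = -16
r_5 = 2·(-16) - 2·(-8) = -16
r_6 = 2·(-16) - 2·(-16) = 0
r_7 = 2·0 - 2·(-16) = 32
r_8 = 2·32 - 2·0 = 64
Sum = 4 + 4 + 0 + (-8) + (-16) + (-16) + 0 + 32 + 64 = 64

64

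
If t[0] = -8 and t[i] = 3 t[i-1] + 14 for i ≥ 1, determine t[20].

-3486784408

The fixed point is 14/(1 - 3) = -7, so t[i] + 7 = 3(t[i-1] + 7).
Hence t[i] = -1·3^i - 7.
t[20] = -1·3^{20} - 7 = -1·3486784401 - 7 = -3486784408.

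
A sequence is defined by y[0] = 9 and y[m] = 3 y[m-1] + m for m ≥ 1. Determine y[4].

y[1] = 3·9 + 1 = 28
y[2] = 3·28 + 2 = 86
y[3] = 3·86 + 3 = 261
y[4] = 3·261 + 4 = 787

787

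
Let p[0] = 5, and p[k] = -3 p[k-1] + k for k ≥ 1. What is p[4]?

391

p[1] = -3*5 + 1 = -14
p[2] = -3*(-14) + 2 = 44
p[3] = -3*44 + 3 = -129
p[4] = -3*(-129) + 4 = 391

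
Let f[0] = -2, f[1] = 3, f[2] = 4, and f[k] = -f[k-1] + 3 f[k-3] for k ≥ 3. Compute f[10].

208

f[3] = -4 + 3(-2) = -10
f[4] = -(-10) + 3(3) = 19
f[5] = -19 + 3(4) = -7
f[6] = -(-7) + 3(-10) = -23
f[7] = -(-23) + 3(19) = 80
f[8] = -80 + 3(-7) = -101
f[9] = -(-101) + 3(-23) = 32
f[10] = -32 + 3(80) = 208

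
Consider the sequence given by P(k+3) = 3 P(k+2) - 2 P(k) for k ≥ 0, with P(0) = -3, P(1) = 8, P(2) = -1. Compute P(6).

-63

P(3) = 3(-1) - 2(-3) = 3
P(4) = 3(3) - 2(8) = -7
P(5) = 3(-7) - 2(-1) = -19
P(6) = 3(-19) - 2(3) = -63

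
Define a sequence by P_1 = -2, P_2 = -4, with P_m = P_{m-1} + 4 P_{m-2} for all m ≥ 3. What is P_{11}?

-21036

P_3 = (-4) + 4(-2) = -12
P_4 = (-12) + 4(-4) = -28
P_5 = (-28) + 4(-12) = -76
P_6 = (-76) + 4(-28) = -188
P_7 = (-188) + 4(-76) = -492
P_8 = (-492) + 4(-188) = -1244
P_9 = (-1244) + 4(-492) = -3212
P_{10} = (-3212) + 4(-1244) = -8188
P_{11} = (-8188) + 4(-3212) = -21036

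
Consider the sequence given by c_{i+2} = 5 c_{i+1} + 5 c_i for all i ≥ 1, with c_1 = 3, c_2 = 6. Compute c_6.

c_3 = 5*6 + 5*3 = 45
c_4 = 5*45 + 5*6 = 255
c_5 = 5*255 + 5*45 = 1500
c_6 = 5*1500 + 5*255 = 8775

8775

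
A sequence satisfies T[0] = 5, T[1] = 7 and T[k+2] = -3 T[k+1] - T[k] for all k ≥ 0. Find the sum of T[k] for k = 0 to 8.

T[2] = -3*7 - 5 = -26
T[3] = -3*(-26) - 7 = 71
T[4] = -3*71 - (-26) = -187
T[5] = -3*(-187) - 71 = 490
T[6] = -3*490 - (-187) = -1283
T[7] = -3*(-1283) - 490 = 3359
T[8] = -3*3359 - (-1283) = -8794
Sum = 5 + 7 + (-26) + 71 + (-187) + 490 + (-1283) + 3359 + (-8794) = -6358

-6358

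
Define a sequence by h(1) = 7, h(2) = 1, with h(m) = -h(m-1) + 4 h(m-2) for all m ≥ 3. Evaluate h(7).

h(3) = -1 + 4(7) = 27
h(4) = -27 + 4(1) = -23
h(5) = -(-23) + 4(27) = 131
h(6) = -131 + 4(-23) = -223
h(7) = -(-223) + 4(131) = 747

747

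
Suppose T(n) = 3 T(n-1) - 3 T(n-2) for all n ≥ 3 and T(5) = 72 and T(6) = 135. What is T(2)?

-6

Rearranging, T(n-2) = (T(n) - 3 T(n-1)) / -3.
T(4) = (135 - 3*72) / -3 = -81/-3 = 27
T(3) = (72 - 3*27) / -3 = -9/-3 = 3
T(2) = (27 - 3*3) / -3 = 18/-3 = -6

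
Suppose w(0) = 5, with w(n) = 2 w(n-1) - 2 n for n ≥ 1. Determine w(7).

146

w(1) = 2*5 - 2 = 8
w(2) = 2*8 - 4 = 12
w(3) = 2*12 - 6 = 18
w(4) = 2*18 - 8 = 28
w(5) = 2*28 - 10 = 46
w(6) = 2*46 - 12 = 80
w(7) = 2*80 - 14 = 146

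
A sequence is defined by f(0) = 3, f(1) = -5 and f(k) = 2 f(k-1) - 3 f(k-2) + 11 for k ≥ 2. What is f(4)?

55

f(2) = 2·(-5) - 3·3 + 11 = -8
f(3) = 2·(-8) - 3·(-5) + 11 = 10
f(4) = 2·10 - 3·(-8) + 11 = 55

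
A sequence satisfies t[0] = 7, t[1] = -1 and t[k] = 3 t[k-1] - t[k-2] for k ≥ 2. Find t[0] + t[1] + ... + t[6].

t[2] = 3(-1) - 7 = -10
t[3] = 3(-10) - (-1) = -29
t[4] = 3(-29) - (-10) = -77
t[5] = 3(-77) - (-29) = -202
t[6] = 3(-202) - (-77) = -529
Sum = 7 + (-1) + (-10) + (-29) + (-77) + (-202) + (-529) = -841

-841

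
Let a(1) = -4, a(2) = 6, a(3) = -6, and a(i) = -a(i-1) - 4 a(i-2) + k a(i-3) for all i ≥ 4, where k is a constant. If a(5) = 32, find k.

-1

a(4) = -18 - 4k
a(5) = 42 + 10k
So 42 + 10k = 32, giving k = -1.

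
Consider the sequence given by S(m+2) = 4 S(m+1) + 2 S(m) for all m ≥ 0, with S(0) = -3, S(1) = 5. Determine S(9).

S(2) = 4*5 + 2*(-3) = 14
S(3) = 4*14 + 2*5 = 66
S(4) = 4*66 + 2*14 = 292
S(5) = 4*292 + 2*66 = 1300
S(6) = 4*1300 + 2*292 = 5784
S(7) = 4*5784 + 2*1300 = 25736
S(8) = 4*25736 + 2*5784 = 114512
S(9) = 4*114512 + 2*25736 = 509520

509520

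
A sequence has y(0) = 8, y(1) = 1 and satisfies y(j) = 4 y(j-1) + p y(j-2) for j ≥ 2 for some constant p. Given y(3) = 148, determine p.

y(2) = 4 + 8p
y(3) = 16 + 33p
So 16 + 33p = 148, giving p = 4.

4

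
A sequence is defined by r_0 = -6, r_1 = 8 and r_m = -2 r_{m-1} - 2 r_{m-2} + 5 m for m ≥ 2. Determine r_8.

r_2 = -2(8) - 2(-6) + 10 = 6
r_3 = -2(6) - 2(8) + 15 = -13
r_4 = -2(-13) - 2(6) + 20 = 34
r_5 = -2(34) - 2(-13) + 25 = -17
r_6 = -2(-17) - 2(34) + 30 = -4
r_7 = -2(-4) - 2(-17) + 35 = 77
r_8 = -2(77) - 2(-4) + 40 = -106

-106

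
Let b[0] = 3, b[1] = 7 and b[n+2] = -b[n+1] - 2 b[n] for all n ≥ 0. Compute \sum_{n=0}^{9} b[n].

-110

b[2] = -7 - 2(3) = -13
b[3] = -(-13) - 2(7) = -1
b[4] = -(-1) - 2(-13) = 27
b[5] = -27 - 2(-1) = -25
b[6] = -(-25) - 2(27) = -29
b[7] = -(-29) - 2(-25) = 79
b[8] = -79 - 2(-29) = -21
b[9] = -(-21) - 2(79) = -137
Sum = 3 + 7 + (-13) + (-1) + 27 + (-25) + (-29) + 79 + (-21) + (-137) = -110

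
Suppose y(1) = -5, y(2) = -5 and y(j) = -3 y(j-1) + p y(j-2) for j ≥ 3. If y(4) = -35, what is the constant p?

y(3) = 15 - 5p
y(4) = -45 + 10p
So -45 + 10p = -35, giving p = 1.

1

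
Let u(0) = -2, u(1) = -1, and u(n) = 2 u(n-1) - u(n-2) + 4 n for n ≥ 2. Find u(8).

454

u(2) = 2*(-1) - (-2) + 8 = 8
u(3) = 2*8 - (-1) + 12 = 29
u(4) = 2*29 - 8 + 16 = 66
u(5) = 2*66 - 29 + 20 = 123
u(6) = 2*123 - 66 + 24 = 204
u(7) = 2*204 - 123 + 28 = 313
u(8) = 2*313 - 204 + 32 = 454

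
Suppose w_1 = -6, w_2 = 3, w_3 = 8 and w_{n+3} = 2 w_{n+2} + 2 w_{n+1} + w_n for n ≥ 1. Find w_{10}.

9128

w_4 = 2(8) + 2(3) + (-6) = 16
w_5 = 2(16) + 2(8) + 3 = 51
w_6 = 2(51) + 2(16) + 8 = 142
w_7 = 2(142) + 2(51) + 16 = 402
w_8 = 2(402) + 2(142) + 51 = 1139
w_9 = 2(1139) + 2(402) + 142 = 3224
w_{10} = 2(3224) + 2(1139) + 402 = 9128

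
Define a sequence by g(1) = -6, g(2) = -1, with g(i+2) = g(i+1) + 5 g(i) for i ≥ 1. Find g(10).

-25716

g(3) = (-1) + 5(-6) = -31
g(4) = (-31) + 5(-1) = -36
g(5) = (-36) + 5(-31) = -191
g(6) = (-191) + 5(-36) = -371
g(7) = (-371) + 5(-191) = -1326
g(8) = (-1326) + 5(-371) = -3181
g(9) = (-3181) + 5(-1326) = -9811
g(10) = (-9811) + 5(-3181) = -25716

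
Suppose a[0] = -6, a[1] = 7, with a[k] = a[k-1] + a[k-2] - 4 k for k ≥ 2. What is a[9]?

a[2] = 7 + (-6) - 8 = -7
a[3] = (-7) + 7 - 12 = -12
a[4] = (-12) + (-7) - 16 = -35
a[5] = (-35) + (-12) - 20 = -67
a[6] = (-67) + (-35) - 24 = -126
a[7] = (-126) + (-67) - 28 = -221
a[8] = (-221) + (-126) - 32 = -379
a[9] = (-379) + (-221) - 36 = -636

-636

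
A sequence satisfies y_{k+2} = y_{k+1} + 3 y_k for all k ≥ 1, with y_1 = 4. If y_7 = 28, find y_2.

Let y_2 = x.
y_3 = 12 + x
y_4 = 12 + 4x
y_5 = 48 + 7x
y_6 = 84 + 19x
y_7 = 228 + 40x
So 228 + 40x = 28, giving x = -5.

-5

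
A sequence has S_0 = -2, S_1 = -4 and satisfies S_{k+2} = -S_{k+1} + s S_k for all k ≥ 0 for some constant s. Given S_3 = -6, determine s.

1

S_2 = 4 - 2s
S_3 = -4 - 2s
So -4 - 2s = -6, giving s = 1.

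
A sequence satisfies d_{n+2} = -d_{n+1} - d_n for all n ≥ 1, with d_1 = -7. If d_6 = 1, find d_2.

Let d_2 = y.
d_3 = 7 - y
d_4 = -7
d_5 = y
d_6 = 7 - y
So 7 - y = 1, giving y = 6.

6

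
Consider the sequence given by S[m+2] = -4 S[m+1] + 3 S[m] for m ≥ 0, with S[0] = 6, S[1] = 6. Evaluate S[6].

-4038

S[2] = -4*6 + 3*6 = -6
S[3] = -4*(-6) + 3*6 = 42
S[4] = -4*42 + 3*(-6) = -186
S[5] = -4*(-186) + 3*42 = 870
S[6] = -4*870 + 3*(-186) = -4038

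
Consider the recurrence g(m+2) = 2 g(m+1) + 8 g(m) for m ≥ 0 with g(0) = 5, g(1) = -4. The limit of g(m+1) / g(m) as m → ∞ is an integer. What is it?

The characteristic equation is r^2 - 2r - 8 = 0, which factors as (r - 4)(r + 2) = 0.
So the roots are 4 and -2. Since |4| > |-2| and the coefficient of 4^m is non-zero, the ratio tends to 4.

4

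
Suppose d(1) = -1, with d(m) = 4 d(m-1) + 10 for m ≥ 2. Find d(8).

38226

d(2) = 4*(-1) + 10 = 6
d(3) = 4*6 + 10 = 34
d(4) = 4*34 + 10 = 146
d(5) = 4*146 + 10 = 594
d(6) = 4*594 + 10 = 2386
d(7) = 4*2386 + 10 = 9554
d(8) = 4*9554 + 10 = 38226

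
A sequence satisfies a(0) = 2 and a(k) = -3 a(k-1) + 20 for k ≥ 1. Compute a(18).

The fixed point is 20/(1 + 3) = 5, so a(k) - 5 = -3(a(k-1) - 5).
Hence a(k) = -3·(-3)^k + 5.
a(18) = -3·(-3)^{18} + 5 = -3·387420489 + 5 = -1162261462.

-1162261462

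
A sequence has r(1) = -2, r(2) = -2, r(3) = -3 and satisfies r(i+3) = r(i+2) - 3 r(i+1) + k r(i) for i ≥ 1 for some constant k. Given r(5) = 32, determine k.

r(4) = 3 - 2k
r(5) = 12 - 4k
So 12 - 4k = 32, giving k = -5.

-5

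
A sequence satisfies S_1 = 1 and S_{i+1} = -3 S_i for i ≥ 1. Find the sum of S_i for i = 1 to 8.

-1640

S_2 = -3*1 = -3
S_3 = -3*(-3) = 9
S_4 = -3*9 = -27
S_5 = -3*(-27) = 81
S_6 = -3*81 = -243
S_7 = -3*(-243) = 729
S_8 = -3*729 = -2187
Sum = 1 + (-3) + 9 + (-27) + 81 + (-243) + 729 + (-2187) = -1640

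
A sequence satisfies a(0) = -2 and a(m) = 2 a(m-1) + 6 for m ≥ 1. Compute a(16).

The fixed point is 6/(1 - 2) = -6, so a(m) + 6 = 2(a(m-1) + 6).
Hence a(m) = 4·2^m - 6.
a(16) = 4·2^{16} - 6 = 4·65536 - 6 = 262138.

262138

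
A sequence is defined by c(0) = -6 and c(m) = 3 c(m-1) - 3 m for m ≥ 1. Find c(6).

c(1) = 3(-6) - 3 = -21
c(2) = 3(-21) - 6 = -69
c(3) = 3(-69) - 9 = -216
c(4) = 3(-216) - 12 = -660
c(5) = 3(-660) - 15 = -1995
c(6) = 3(-1995) - 18 = -6003

-6003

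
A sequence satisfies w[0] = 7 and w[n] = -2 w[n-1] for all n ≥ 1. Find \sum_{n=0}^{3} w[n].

w[1] = -2·7 = -14
w[2] = -2·(-14) = 28
w[3] = -2·28 = -56
Sum = 7 + (-14) + 28 + (-56) = -35

-35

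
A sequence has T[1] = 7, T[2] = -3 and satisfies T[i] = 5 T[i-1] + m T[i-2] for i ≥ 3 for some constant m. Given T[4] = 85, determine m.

T[3] = -15 + 7m
T[4] = -75 + 32m
So -75 + 32m = 85, giving m = 5.

5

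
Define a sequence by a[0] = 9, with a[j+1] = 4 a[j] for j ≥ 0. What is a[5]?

a[1] = 4(9) = 36
a[2] = 4(36) = 144
a[3] = 4(144) = 576
a[4] = 4(576) = 2304
a[5] = 4(2304) = 9216

9216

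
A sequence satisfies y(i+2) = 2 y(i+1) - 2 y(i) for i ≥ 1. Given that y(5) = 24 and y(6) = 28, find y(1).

-6

Rearranging, y(i-2) = (y(i) - 2 y(i-1)) / -2.
y(4) = (28 - 2*24) / -2 = -20/-2 = 10
y(3) = (24 - 2*10) / -2 = 4/-2 = -2
y(2) = (10 - 2*(-2)) / -2 = 14/-2 = -7
y(1) = (-2 - 2*(-7)) / -2 = 12/-2 = -6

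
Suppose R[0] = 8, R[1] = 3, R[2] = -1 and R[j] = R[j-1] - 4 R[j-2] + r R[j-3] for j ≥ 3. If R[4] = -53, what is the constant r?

-4

R[3] = -13 + 8r
R[4] = -9 + 11r
So -9 + 11r = -53, giving r = -4.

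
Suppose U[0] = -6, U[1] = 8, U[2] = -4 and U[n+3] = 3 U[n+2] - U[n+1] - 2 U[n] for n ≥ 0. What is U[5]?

-92

U[3] = 3·(-4) - 8 - 2·(-6) = -8
U[4] = 3·(-8) - (-4) - 2·8 = -36
U[5] = 3·(-36) - (-8) - 2·(-4) = -92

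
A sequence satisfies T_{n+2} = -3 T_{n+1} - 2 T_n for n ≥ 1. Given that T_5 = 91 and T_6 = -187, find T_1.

Rearranging, T_{n-2} = (T_n + 3 T_{n-1}) / -2.
T_4 = (-187 + 3*91) / -2 = 86/-2 = -43
T_3 = (91 + 3*(-43)) / -2 = -38/-2 = 19
T_2 = (-43 + 3*19) / -2 = 14/-2 = -7
T_1 = (19 + 3*(-7)) / -2 = -2/-2 = 1

1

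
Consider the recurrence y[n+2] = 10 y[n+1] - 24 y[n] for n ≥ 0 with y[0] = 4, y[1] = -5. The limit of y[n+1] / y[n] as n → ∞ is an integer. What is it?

The characteristic equation is r^2 - 10r + 24 = 0, which factors as (r - 6)(r - 4) = 0.
So the roots are 6 and 4. Since |6| > |4| and the coefficient of 6^n is non-zero, the ratio tends to 6.

6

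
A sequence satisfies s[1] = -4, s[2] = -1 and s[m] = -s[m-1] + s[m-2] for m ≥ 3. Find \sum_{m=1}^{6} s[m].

-4

s[3] = -(-1) + (-4) = -3
s[4] = -(-3) + (-1) = 2
s[5] = -2 + (-3) = -5
s[6] = -(-5) + 2 = 7
Sum = (-4) + (-1) + (-3) + 2 + (-5) + 7 = -4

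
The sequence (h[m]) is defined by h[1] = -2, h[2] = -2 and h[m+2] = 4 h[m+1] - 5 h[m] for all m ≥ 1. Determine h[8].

498

h[3] = 4(-2) - 5(-2) = 2
h[4] = 4(2) - 5(-2) = 18
h[5] = 4(18) - 5(2) = 62
h[6] = 4(62) - 5(18) = 158
h[7] = 4(158) - 5(62) = 322
h[8] = 4(322) - 5(158) = 498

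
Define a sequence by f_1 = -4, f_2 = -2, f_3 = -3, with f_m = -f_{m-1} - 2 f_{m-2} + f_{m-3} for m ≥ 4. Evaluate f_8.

f_4 = -(-3) - 2(-2) + (-4) = 3
f_5 = -3 - 2(-3) + (-2) = 1
f_6 = -1 - 2(3) + (-3) = -10
f_7 = -(-10) - 2(1) + 3 = 11
f_8 = -11 - 2(-10) + 1 = 10

10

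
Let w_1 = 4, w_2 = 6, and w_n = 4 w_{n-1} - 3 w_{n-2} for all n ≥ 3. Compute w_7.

732

w_3 = 4·6 - 3·4 = 12
w_4 = 4·12 - 3·6 = 30
w_5 = 4·30 - 3·12 = 84
w_6 = 4·84 - 3·30 = 246
w_7 = 4·246 - 3·84 = 732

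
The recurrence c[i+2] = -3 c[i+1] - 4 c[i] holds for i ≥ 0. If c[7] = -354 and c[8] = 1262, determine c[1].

-6

Rearranging, c[i-2] = (c[i] + 3 c[i-1]) / -4.
c[6] = (1262 + 3(-354)) / -4 = 200/-4 = -50
c[5] = (-354 + 3(-50)) / -4 = -504/-4 = 126
c[4] = (-50 + 3(126)) / -4 = 328/-4 = -82
c[3] = (126 + 3(-82)) / -4 = -120/-4 = 30
c[2] = (-82 + 3(30)) / -4 = 8/-4 = -2
c[1] = (30 + 3(-2)) / -4 = 24/-4 = -6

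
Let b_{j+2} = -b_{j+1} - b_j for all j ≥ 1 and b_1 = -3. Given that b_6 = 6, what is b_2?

Let b_2 = w.
b_3 = 3 - w
b_4 = -3
b_5 = w
b_6 = 3 - w
So 3 - w = 6, giving w = -3.

-3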